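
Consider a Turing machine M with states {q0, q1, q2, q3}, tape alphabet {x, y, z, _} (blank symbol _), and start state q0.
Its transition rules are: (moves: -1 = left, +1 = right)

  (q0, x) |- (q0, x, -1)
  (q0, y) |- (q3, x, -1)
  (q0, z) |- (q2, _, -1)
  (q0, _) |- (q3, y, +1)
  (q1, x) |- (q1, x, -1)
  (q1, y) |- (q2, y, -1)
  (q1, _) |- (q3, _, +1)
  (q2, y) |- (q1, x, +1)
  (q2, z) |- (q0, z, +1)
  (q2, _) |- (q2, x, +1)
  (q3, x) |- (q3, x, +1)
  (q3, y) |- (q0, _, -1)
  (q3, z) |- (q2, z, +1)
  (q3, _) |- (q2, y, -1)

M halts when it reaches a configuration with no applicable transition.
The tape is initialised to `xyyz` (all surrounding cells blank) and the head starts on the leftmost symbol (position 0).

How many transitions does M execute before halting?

q0 | ____[x]yyz   read x → write x, move -1, go to q0
q0 | ___[_]xyyz   read _ → write y, move +1, go to q3
q3 | ___y[x]yyz   read x → write x, move +1, go to q3
q3 | ___yx[y]yz   read y → write _, move -1, go to q0
q0 | ___y[x]_yz   read x → write x, move -1, go to q0
q0 | ___[y]x_yz   read y → write x, move -1, go to q3
q3 | __[_]xx_yz   read _ → write y, move -1, go to q2
q2 | _[_]yxx_yz   read _ → write x, move +1, go to q2
q2 | _x[y]xx_yz   read y → write x, move +1, go to q1
q1 | _xx[x]x_yz   read x → write x, move -1, go to q1
q1 | _x[x]xx_yz   read x → write x, move -1, go to q1
q1 | _[x]xxx_yz   read x → write x, move -1, go to q1
q1 | [_]xxxx_yz   read _ → write _, move +1, go to q3
q3 | _[x]xxx_yz   read x → write x, move +1, go to q3
q3 | _x[x]xx_yz   read x → write x, move +1, go to q3
q3 | _xx[x]x_yz   read x → write x, move +1, go to q3
q3 | _xxx[x]_yz   read x → write x, move +1, go to q3
q3 | _xxxx[_]yz   read _ → write y, move -1, go to q2
q2 | _xxx[x]yyz
M halts after 18 transitions.

18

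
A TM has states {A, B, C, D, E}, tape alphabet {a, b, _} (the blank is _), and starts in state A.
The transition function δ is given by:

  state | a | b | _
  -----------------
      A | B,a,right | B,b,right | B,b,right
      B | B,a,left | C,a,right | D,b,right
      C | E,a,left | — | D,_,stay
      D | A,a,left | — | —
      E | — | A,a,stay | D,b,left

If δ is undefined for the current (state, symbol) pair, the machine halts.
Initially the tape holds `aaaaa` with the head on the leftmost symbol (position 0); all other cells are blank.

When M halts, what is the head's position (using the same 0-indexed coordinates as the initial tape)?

-1

A | _[a]aaaa   read a → write a, move right, go to B
B | _a[a]aaa   read a → write a, move left, go to B
B | _[a]aaaa   read a → write a, move left, go to B
B | [_]aaaaa   read _ → write b, move right, go to D
D | b[a]aaaa   read a → write a, move left, go to A
A | [b]aaaaa   read b → write b, move right, go to B
B | b[a]aaaa   read a → write a, move left, go to B
B | [b]aaaaa   read b → write a, move right, go to C
C | a[a]aaaa   read a → write a, move left, go to E
E | [a]aaaaa
At halt the head is at cell -1.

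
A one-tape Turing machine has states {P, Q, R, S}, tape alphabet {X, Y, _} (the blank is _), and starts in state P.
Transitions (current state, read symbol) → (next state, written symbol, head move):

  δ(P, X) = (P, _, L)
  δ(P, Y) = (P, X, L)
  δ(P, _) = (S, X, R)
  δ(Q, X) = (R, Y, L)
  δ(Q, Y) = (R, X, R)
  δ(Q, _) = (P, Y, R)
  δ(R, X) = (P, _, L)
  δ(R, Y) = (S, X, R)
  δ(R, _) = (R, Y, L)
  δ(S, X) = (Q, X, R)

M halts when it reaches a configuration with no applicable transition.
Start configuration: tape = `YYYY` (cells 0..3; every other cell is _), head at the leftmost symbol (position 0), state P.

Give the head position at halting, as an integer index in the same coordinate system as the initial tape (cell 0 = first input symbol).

state=P head=0 tape=_[Y]YYY   (P,Y)→(P,X,L)
state=P head=-1 tape=[_]XYYY   (P,_)→(S,X,R)
state=S head=0 tape=X[X]YYY   (S,X)→(Q,X,R)
state=Q head=1 tape=XX[Y]YY   (Q,Y)→(R,X,R)
state=R head=2 tape=XXX[Y]Y   (R,Y)→(S,X,R)
state=S head=3 tape=XXXX[Y]
At halt the head is at cell 3.

3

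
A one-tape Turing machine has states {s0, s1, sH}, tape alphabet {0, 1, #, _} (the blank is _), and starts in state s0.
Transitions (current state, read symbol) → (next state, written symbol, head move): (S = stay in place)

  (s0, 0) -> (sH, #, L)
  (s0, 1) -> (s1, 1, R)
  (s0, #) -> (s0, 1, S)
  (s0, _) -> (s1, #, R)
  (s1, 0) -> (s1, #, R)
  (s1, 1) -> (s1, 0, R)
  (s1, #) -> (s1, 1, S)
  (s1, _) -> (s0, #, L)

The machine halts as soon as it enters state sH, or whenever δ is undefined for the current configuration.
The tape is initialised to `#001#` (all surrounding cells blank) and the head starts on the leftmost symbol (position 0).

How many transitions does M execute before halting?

9

s0 | [#]001#_   read # → write 1, move S, go to s0
s0 | [1]001#_   read 1 → write 1, move R, go to s1
s1 | 1[0]01#_   read 0 → write #, move R, go to s1
s1 | 1#[0]1#_   read 0 → write #, move R, go to s1
s1 | 1##[1]#_   read 1 → write 0, move R, go to s1
s1 | 1##0[#]_   read # → write 1, move S, go to s1
s1 | 1##0[1]_   read 1 → write 0, move R, go to s1
s1 | 1##00[_]   read _ → write #, move L, go to s0
s0 | 1##0[0]#   read 0 → write #, move L, go to sH
sH | 1##[0]##
M halts after 9 transitions.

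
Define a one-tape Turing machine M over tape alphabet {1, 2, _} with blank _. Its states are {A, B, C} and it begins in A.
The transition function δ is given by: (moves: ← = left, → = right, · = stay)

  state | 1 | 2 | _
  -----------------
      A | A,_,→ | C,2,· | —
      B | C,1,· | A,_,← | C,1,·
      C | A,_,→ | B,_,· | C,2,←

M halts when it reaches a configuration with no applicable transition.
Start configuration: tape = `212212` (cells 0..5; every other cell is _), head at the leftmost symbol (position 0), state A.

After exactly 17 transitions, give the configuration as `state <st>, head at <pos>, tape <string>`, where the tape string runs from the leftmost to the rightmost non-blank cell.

state C, head at 5, tape 1

state=A head=0 tape=[2]12212   (A,2)→(C,2,·)
state=C head=0 tape=[2]12212   (C,2)→(B,_,·)
state=B head=0 tape=[_]12212   (B,_)→(C,1,·)
state=C head=0 tape=[1]12212   (C,1)→(A,_,→)
state=A head=1 tape=_[1]2212   (A,1)→(A,_,→)
state=A head=2 tape=__[2]212   (A,2)→(C,2,·)
state=C head=2 tape=__[2]212   (C,2)→(B,_,·)
state=B head=2 tape=__[_]212   (B,_)→(C,1,·)
state=C head=2 tape=__[1]212   (C,1)→(A,_,→)
state=A head=3 tape=___[2]12   (A,2)→(C,2,·)
state=C head=3 tape=___[2]12   (C,2)→(B,_,·)
state=B head=3 tape=___[_]12   (B,_)→(C,1,·)
state=C head=3 tape=___[1]12   (C,1)→(A,_,→)
state=A head=4 tape=____[1]2   (A,1)→(A,_,→)
state=A head=5 tape=_____[2]   (A,2)→(C,2,·)
state=C head=5 tape=_____[2]   (C,2)→(B,_,·)
state=B head=5 tape=_____[_]   (B,_)→(C,1,·)
state=C head=5 tape=_____[1]
After 17 steps: state C, head at 5, tape 1.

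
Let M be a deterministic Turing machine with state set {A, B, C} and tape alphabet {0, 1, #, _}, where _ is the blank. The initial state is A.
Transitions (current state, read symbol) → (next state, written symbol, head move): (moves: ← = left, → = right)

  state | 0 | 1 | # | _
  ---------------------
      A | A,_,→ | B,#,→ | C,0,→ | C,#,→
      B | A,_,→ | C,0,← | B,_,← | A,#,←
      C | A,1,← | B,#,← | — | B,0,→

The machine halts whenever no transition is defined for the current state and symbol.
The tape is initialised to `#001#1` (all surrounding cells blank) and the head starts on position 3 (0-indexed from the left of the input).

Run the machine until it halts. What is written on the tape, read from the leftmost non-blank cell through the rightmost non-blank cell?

#0___0#

A | #00[1]#1_   read 1 → write #, move →, go to B
B | #00#[#]1_   read # → write _, move ←, go to B
B | #00[#]_1_   read # → write _, move ←, go to B
B | #0[0]__1_   read 0 → write _, move →, go to A
A | #0_[_]_1_   read _ → write #, move →, go to C
C | #0_#[_]1_   read _ → write 0, move →, go to B
B | #0_#0[1]_   read 1 → write 0, move ←, go to C
C | #0_#[0]0_   read 0 → write 1, move ←, go to A
A | #0_[#]10_   read # → write 0, move →, go to C
C | #0_0[1]0_   read 1 → write #, move ←, go to B
B | #0_[0]#0_   read 0 → write _, move →, go to A
A | #0__[#]0_   read # → write 0, move →, go to C
C | #0__0[0]_   read 0 → write 1, move ←, go to A
A | #0__[0]1_   read 0 → write _, move →, go to A
A | #0___[1]_   read 1 → write #, move →, go to B
B | #0___#[_]   read _ → write #, move ←, go to A
A | #0___[#]#   read # → write 0, move →, go to C
C | #0___0[#]
The non-blank tape span at halt is #0___0#.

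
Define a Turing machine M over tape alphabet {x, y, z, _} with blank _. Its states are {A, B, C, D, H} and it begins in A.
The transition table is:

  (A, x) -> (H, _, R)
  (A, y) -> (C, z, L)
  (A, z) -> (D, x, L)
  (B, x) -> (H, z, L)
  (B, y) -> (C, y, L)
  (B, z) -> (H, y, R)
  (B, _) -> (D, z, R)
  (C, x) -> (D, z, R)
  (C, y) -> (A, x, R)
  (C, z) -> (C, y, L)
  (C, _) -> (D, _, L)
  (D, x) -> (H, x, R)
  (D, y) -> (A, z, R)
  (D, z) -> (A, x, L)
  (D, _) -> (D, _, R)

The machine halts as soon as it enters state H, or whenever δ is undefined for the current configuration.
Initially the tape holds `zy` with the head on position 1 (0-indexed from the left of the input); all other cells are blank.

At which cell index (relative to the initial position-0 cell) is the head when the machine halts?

-1

A | __z[y]   read y → write z, move L, go to C
C | __[z]z   read z → write y, move L, go to C
C | _[_]yz   read _ → write _, move L, go to D
D | [_]_yz   read _ → write _, move R, go to D
D | _[_]yz   read _ → write _, move R, go to D
D | __[y]z   read y → write z, move R, go to A
A | __z[z]   read z → write x, move L, go to D
D | __[z]x   read z → write x, move L, go to A
A | _[_]xx
At halt the head is at cell -1.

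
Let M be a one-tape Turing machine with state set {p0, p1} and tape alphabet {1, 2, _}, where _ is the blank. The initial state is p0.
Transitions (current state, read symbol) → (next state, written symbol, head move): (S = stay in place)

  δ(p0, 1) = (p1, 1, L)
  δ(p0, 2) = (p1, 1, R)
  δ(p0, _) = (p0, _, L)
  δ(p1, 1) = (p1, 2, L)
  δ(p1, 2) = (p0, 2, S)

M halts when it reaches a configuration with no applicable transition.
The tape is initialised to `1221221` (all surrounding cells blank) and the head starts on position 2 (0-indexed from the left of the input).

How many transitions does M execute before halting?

20

p0 | _12[2]1221   read 2 → write 1, move R, go to p1
p1 | _121[1]221   read 1 → write 2, move L, go to p1
p1 | _12[1]2221   read 1 → write 2, move L, go to p1
p1 | _1[2]22221   read 2 → write 2, move S, go to p0
p0 | _1[2]22221   read 2 → write 1, move R, go to p1
p1 | _11[2]2221   read 2 → write 2, move S, go to p0
p0 | _11[2]2221   read 2 → write 1, move R, go to p1
p1 | _111[2]221   read 2 → write 2, move S, go to p0
p0 | _111[2]221   read 2 → write 1, move R, go to p1
p1 | _1111[2]21   read 2 → write 2, move S, go to p0
p0 | _1111[2]21   read 2 → write 1, move R, go to p1
p1 | _11111[2]1   read 2 → write 2, move S, go to p0
p0 | _11111[2]1   read 2 → write 1, move R, go to p1
p1 | _111111[1]   read 1 → write 2, move L, go to p1
p1 | _11111[1]2   read 1 → write 2, move L, go to p1
p1 | _1111[1]22   read 1 → write 2, move L, go to p1
p1 | _111[1]222   read 1 → write 2, move L, go to p1
p1 | _11[1]2222   read 1 → write 2, move L, go to p1
p1 | _1[1]22222   read 1 → write 2, move L, go to p1
p1 | _[1]222222   read 1 → write 2, move L, go to p1
p1 | [_]2222222
M halts after 20 transitions.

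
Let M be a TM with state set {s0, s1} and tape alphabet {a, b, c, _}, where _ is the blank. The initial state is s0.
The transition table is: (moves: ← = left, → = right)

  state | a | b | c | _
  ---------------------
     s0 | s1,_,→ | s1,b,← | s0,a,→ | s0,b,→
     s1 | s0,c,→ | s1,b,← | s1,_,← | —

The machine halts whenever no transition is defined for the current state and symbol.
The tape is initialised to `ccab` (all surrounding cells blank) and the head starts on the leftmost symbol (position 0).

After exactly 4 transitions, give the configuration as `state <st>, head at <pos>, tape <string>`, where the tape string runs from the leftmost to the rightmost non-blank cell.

s0 | [c]cab   read c → write a, move →, go to s0
s0 | a[c]ab   read c → write a, move →, go to s0
s0 | aa[a]b   read a → write _, move →, go to s1
s1 | aa_[b]   read b → write b, move ←, go to s1
s1 | aa[_]b
After 4 steps: state s1, head at 2, tape aa_b.

state s1, head at 2, tape aa_b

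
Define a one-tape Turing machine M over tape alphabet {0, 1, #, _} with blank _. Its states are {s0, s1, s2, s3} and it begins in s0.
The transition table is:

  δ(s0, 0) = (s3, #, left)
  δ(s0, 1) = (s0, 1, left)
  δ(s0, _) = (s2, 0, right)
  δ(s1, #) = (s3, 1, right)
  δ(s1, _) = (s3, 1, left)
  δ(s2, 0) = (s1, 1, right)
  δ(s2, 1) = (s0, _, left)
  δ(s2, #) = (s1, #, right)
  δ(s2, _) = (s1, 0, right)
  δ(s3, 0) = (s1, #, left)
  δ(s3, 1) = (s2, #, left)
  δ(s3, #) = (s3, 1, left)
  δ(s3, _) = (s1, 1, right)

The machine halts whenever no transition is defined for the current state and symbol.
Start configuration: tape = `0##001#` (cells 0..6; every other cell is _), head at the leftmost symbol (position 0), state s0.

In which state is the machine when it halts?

s1

state=s0 head=0 tape=____[0]##001#   (s0,0)→(s3,#,left)
state=s3 head=-1 tape=___[_]###001#   (s3,_)→(s1,1,right)
state=s1 head=0 tape=___1[#]##001#   (s1,#)→(s3,1,right)
state=s3 head=1 tape=___11[#]#001#   (s3,#)→(s3,1,left)
state=s3 head=0 tape=___1[1]1#001#   (s3,1)→(s2,#,left)
state=s2 head=-1 tape=___[1]#1#001#   (s2,1)→(s0,_,left)
state=s0 head=-2 tape=__[_]_#1#001#   (s0,_)→(s2,0,right)
state=s2 head=-1 tape=__0[_]#1#001#   (s2,_)→(s1,0,right)
state=s1 head=0 tape=__00[#]1#001#   (s1,#)→(s3,1,right)
state=s3 head=1 tape=__001[1]#001#   (s3,1)→(s2,#,left)
state=s2 head=0 tape=__00[1]##001#   (s2,1)→(s0,_,left)
state=s0 head=-1 tape=__0[0]_##001#   (s0,0)→(s3,#,left)
state=s3 head=-2 tape=__[0]#_##001#   (s3,0)→(s1,#,left)
state=s1 head=-3 tape=_[_]##_##001#   (s1,_)→(s3,1,left)
state=s3 head=-4 tape=[_]1##_##001#   (s3,_)→(s1,1,right)
state=s1 head=-3 tape=1[1]##_##001#
No transition is defined for (s1, 1); M halts in state s1.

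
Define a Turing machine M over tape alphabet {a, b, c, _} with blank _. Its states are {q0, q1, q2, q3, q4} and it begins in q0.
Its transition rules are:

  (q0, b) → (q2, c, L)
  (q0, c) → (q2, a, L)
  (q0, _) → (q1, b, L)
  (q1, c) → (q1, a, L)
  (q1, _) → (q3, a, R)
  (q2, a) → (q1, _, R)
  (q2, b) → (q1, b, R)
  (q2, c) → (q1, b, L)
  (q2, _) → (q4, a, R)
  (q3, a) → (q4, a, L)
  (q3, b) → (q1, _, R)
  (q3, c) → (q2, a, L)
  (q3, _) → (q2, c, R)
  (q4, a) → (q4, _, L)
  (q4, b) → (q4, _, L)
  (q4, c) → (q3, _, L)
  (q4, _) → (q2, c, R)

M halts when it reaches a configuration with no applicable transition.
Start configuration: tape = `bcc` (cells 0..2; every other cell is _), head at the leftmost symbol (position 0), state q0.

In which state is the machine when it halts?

q0 | __[b]cc   read b → write c, move L, go to q2
q2 | _[_]ccc   read _ → write a, move R, go to q4
q4 | _a[c]cc   read c → write _, move L, go to q3
q3 | _[a]_cc   read a → write a, move L, go to q4
q4 | [_]a_cc   read _ → write c, move R, go to q2
q2 | c[a]_cc   read a → write _, move R, go to q1
q1 | c_[_]cc   read _ → write a, move R, go to q3
q3 | c_a[c]c   read c → write a, move L, go to q2
q2 | c_[a]ac   read a → write _, move R, go to q1
q1 | c__[a]c
No transition is defined for (q1, a); M halts in state q1.

q1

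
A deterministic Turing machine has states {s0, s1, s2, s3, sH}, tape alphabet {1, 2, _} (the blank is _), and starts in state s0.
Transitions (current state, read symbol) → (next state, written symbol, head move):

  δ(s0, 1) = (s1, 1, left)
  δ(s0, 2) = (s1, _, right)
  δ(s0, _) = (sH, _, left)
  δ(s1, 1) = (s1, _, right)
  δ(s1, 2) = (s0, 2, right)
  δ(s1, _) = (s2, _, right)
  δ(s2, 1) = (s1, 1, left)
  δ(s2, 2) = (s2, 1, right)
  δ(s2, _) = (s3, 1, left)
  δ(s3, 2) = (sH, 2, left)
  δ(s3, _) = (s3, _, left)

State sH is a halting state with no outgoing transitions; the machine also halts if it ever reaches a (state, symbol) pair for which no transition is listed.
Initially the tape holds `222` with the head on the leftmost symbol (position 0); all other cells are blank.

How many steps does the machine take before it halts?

8

s0 | [2]22__   read 2 → write _, move right, go to s1
s1 | _[2]2__   read 2 → write 2, move right, go to s0
s0 | _2[2]__   read 2 → write _, move right, go to s1
s1 | _2_[_]_   read _ → write _, move right, go to s2
s2 | _2__[_]   read _ → write 1, move left, go to s3
s3 | _2_[_]1   read _ → write _, move left, go to s3
s3 | _2[_]_1   read _ → write _, move left, go to s3
s3 | _[2]__1   read 2 → write 2, move left, go to sH
sH | [_]2__1
M halts after 8 transitions.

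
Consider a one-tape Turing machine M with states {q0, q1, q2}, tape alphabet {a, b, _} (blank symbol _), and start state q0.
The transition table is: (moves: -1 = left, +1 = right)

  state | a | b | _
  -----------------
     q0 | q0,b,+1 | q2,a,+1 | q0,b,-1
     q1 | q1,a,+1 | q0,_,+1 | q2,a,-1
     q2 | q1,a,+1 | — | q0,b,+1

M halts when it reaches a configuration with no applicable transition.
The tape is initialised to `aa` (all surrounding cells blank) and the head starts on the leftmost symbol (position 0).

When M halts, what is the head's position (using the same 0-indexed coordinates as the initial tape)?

2

q0 | [a]a_   read a → write b, move +1, go to q0
q0 | b[a]_   read a → write b, move +1, go to q0
q0 | bb[_]   read _ → write b, move -1, go to q0
q0 | b[b]b   read b → write a, move +1, go to q2
q2 | ba[b]
At halt the head is at cell 2.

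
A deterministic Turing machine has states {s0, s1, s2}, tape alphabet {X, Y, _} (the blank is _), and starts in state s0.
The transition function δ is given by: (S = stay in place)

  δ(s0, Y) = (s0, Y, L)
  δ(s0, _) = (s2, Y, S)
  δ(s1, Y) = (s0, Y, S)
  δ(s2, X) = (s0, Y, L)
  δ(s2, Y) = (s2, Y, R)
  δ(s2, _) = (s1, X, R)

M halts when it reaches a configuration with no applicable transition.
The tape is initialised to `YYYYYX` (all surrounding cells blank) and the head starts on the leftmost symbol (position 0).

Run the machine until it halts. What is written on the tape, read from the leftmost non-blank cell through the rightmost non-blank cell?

YYYYYYYYX

state=s0 head=0 tape=__[Y]YYYYX__   (s0,Y)→(s0,Y,L)
state=s0 head=-1 tape=_[_]YYYYYX__   (s0,_)→(s2,Y,S)
state=s2 head=-1 tape=_[Y]YYYYYX__   (s2,Y)→(s2,Y,R)
state=s2 head=0 tape=_Y[Y]YYYYX__   (s2,Y)→(s2,Y,R)
state=s2 head=1 tape=_YY[Y]YYYX__   (s2,Y)→(s2,Y,R)
state=s2 head=2 tape=_YYY[Y]YYX__   (s2,Y)→(s2,Y,R)
state=s2 head=3 tape=_YYYY[Y]YX__   (s2,Y)→(s2,Y,R)
state=s2 head=4 tape=_YYYYY[Y]X__   (s2,Y)→(s2,Y,R)
state=s2 head=5 tape=_YYYYYY[X]__   (s2,X)→(s0,Y,L)
state=s0 head=4 tape=_YYYYY[Y]Y__   (s0,Y)→(s0,Y,L)
state=s0 head=3 tape=_YYYY[Y]YY__   (s0,Y)→(s0,Y,L)
state=s0 head=2 tape=_YYY[Y]YYY__   (s0,Y)→(s0,Y,L)
state=s0 head=1 tape=_YY[Y]YYYY__   (s0,Y)→(s0,Y,L)
state=s0 head=0 tape=_Y[Y]YYYYY__   (s0,Y)→(s0,Y,L)
state=s0 head=-1 tape=_[Y]YYYYYY__   (s0,Y)→(s0,Y,L)
state=s0 head=-2 tape=[_]YYYYYYY__   (s0,_)→(s2,Y,S)
state=s2 head=-2 tape=[Y]YYYYYYY__   (s2,Y)→(s2,Y,R)
state=s2 head=-1 tape=Y[Y]YYYYYY__   (s2,Y)→(s2,Y,R)
state=s2 head=0 tape=YY[Y]YYYYY__   (s2,Y)→(s2,Y,R)
state=s2 head=1 tape=YYY[Y]YYYY__   (s2,Y)→(s2,Y,R)
state=s2 head=2 tape=YYYY[Y]YYY__   (s2,Y)→(s2,Y,R)
state=s2 head=3 tape=YYYYY[Y]YY__   (s2,Y)→(s2,Y,R)
state=s2 head=4 tape=YYYYYY[Y]Y__   (s2,Y)→(s2,Y,R)
state=s2 head=5 tape=YYYYYYY[Y]__   (s2,Y)→(s2,Y,R)
state=s2 head=6 tape=YYYYYYYY[_]_   (s2,_)→(s1,X,R)
state=s1 head=7 tape=YYYYYYYYX[_]
The non-blank tape span at halt is YYYYYYYYX.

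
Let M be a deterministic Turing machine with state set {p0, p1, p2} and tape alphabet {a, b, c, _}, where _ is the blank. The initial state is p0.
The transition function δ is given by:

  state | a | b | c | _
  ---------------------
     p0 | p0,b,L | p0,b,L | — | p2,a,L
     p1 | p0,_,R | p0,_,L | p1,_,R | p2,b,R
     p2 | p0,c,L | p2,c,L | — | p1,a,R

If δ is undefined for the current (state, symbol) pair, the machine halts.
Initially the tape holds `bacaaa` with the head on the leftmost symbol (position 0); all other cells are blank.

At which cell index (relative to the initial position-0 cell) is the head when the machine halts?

p0 | ____[b]acaaa   read b → write b, move L, go to p0
p0 | ___[_]bacaaa   read _ → write a, move L, go to p2
p2 | __[_]abacaaa   read _ → write a, move R, go to p1
p1 | __a[a]bacaaa   read a → write _, move R, go to p0
p0 | __a_[b]acaaa   read b → write b, move L, go to p0
p0 | __a[_]bacaaa   read _ → write a, move L, go to p2
p2 | __[a]abacaaa   read a → write c, move L, go to p0
p0 | _[_]cabacaaa   read _ → write a, move L, go to p2
p2 | [_]acabacaaa   read _ → write a, move R, go to p1
p1 | a[a]cabacaaa   read a → write _, move R, go to p0
p0 | a_[c]abacaaa
At halt the head is at cell -2.

-2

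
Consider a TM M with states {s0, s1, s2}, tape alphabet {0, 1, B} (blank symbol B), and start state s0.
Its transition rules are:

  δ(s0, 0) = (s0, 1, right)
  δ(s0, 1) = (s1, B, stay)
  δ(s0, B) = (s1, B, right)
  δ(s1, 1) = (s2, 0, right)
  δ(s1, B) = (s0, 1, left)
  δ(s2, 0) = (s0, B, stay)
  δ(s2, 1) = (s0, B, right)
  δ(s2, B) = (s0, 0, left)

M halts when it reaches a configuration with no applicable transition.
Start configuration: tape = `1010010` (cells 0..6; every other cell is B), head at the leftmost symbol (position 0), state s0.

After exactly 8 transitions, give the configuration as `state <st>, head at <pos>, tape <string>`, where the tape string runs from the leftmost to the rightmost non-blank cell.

state s0, head at 3, tape 0B0B010

s0 | B[1]010010   read 1 → write B, move stay, go to s1
s1 | B[B]010010   read B → write 1, move left, go to s0
s0 | [B]1010010   read B → write B, move right, go to s1
s1 | B[1]010010   read 1 → write 0, move right, go to s2
s2 | B0[0]10010   read 0 → write B, move stay, go to s0
s0 | B0[B]10010   read B → write B, move right, go to s1
s1 | B0B[1]0010   read 1 → write 0, move right, go to s2
s2 | B0B0[0]010   read 0 → write B, move stay, go to s0
s0 | B0B0[B]010
After 8 steps: state s0, head at 3, tape 0B0B010.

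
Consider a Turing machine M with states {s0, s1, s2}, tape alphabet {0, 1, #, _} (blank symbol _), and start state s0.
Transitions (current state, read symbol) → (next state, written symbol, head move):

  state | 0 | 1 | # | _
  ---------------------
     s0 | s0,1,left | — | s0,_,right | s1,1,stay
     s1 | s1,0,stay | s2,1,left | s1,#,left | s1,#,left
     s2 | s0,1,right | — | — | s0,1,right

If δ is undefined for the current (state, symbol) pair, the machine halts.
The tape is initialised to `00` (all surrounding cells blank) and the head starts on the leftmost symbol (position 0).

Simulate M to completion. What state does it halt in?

s0 | __[0]0   read 0 → write 1, move left, go to s0
s0 | _[_]10   read _ → write 1, move stay, go to s1
s1 | _[1]10   read 1 → write 1, move left, go to s2
s2 | [_]110   read _ → write 1, move right, go to s0
s0 | 1[1]10
No transition is defined for (s0, 1); M halts in state s0.

s0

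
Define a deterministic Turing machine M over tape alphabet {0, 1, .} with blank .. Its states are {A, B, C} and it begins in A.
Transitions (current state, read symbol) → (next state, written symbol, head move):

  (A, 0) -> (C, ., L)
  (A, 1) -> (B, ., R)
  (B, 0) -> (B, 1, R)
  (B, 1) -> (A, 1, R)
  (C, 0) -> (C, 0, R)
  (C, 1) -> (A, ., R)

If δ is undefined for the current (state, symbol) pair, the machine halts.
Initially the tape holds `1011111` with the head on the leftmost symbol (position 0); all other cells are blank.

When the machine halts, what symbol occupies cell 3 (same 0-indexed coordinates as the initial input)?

.

A | [1]011111.   read 1 → write ., move R, go to B
B | .[0]11111.   read 0 → write 1, move R, go to B
B | .1[1]1111.   read 1 → write 1, move R, go to A
A | .11[1]111.   read 1 → write ., move R, go to B
B | .11.[1]11.   read 1 → write 1, move R, go to A
A | .11.1[1]1.   read 1 → write ., move R, go to B
B | .11.1.[1].   read 1 → write 1, move R, go to A
A | .11.1.1[.]
Cell 3 holds . when M halts.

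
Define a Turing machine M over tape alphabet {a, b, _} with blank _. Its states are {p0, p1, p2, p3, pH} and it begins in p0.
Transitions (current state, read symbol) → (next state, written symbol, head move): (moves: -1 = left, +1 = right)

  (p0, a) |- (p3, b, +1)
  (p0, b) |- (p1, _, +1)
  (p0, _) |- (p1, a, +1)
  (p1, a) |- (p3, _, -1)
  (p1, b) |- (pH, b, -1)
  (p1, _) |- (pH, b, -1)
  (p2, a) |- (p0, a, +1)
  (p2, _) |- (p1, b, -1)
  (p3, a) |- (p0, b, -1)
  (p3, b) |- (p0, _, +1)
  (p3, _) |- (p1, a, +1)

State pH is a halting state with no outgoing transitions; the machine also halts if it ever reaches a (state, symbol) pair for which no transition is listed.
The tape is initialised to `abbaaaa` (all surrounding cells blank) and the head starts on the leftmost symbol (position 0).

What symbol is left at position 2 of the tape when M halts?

p0 | [a]bbaaaa   read a → write b, move +1, go to p3
p3 | b[b]baaaa   read b → write _, move +1, go to p0
p0 | b_[b]aaaa   read b → write _, move +1, go to p1
p1 | b__[a]aaa   read a → write _, move -1, go to p3
p3 | b_[_]_aaa   read _ → write a, move +1, go to p1
p1 | b_a[_]aaa   read _ → write b, move -1, go to pH
pH | b_[a]baaa
Cell 2 holds a when M halts.

a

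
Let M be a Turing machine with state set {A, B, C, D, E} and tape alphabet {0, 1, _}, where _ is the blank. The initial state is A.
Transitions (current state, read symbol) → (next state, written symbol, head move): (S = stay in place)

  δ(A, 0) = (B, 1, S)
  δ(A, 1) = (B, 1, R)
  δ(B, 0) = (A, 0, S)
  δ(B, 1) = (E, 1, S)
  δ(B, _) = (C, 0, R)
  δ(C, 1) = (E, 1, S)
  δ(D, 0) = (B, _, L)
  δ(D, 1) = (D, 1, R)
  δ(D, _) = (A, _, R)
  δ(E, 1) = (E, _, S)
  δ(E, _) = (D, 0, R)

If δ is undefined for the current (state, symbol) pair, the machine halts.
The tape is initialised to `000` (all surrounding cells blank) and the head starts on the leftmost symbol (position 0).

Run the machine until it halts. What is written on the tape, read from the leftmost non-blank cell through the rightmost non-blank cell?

state=A head=0 tape=[0]00__   (A,0)→(B,1,S)
state=B head=0 tape=[1]00__   (B,1)→(E,1,S)
state=E head=0 tape=[1]00__   (E,1)→(E,_,S)
state=E head=0 tape=[_]00__   (E,_)→(D,0,R)
state=D head=1 tape=0[0]0__   (D,0)→(B,_,L)
state=B head=0 tape=[0]_0__   (B,0)→(A,0,S)
state=A head=0 tape=[0]_0__   (A,0)→(B,1,S)
state=B head=0 tape=[1]_0__   (B,1)→(E,1,S)
state=E head=0 tape=[1]_0__   (E,1)→(E,_,S)
state=E head=0 tape=[_]_0__   (E,_)→(D,0,R)
state=D head=1 tape=0[_]0__   (D,_)→(A,_,R)
state=A head=2 tape=0_[0]__   (A,0)→(B,1,S)
state=B head=2 tape=0_[1]__   (B,1)→(E,1,S)
state=E head=2 tape=0_[1]__   (E,1)→(E,_,S)
state=E head=2 tape=0_[_]__   (E,_)→(D,0,R)
state=D head=3 tape=0_0[_]_   (D,_)→(A,_,R)
state=A head=4 tape=0_0_[_]
The non-blank tape span at halt is 0_0.

0_0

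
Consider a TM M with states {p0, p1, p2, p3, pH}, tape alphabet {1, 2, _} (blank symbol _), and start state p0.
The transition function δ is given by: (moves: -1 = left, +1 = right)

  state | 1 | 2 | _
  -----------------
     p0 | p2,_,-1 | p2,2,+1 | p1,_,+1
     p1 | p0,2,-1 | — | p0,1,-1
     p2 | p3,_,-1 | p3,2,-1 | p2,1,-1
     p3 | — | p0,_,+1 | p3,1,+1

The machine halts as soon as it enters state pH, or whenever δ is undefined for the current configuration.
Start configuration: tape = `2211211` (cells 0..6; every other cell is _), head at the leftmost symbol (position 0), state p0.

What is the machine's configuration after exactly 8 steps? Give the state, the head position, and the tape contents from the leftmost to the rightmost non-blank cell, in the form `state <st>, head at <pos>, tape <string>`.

state=p0 head=0 tape=[2]211211   (p0,2)→(p2,2,+1)
state=p2 head=1 tape=2[2]11211   (p2,2)→(p3,2,-1)
state=p3 head=0 tape=[2]211211   (p3,2)→(p0,_,+1)
state=p0 head=1 tape=_[2]11211   (p0,2)→(p2,2,+1)
state=p2 head=2 tape=_2[1]1211   (p2,1)→(p3,_,-1)
state=p3 head=1 tape=_[2]_1211   (p3,2)→(p0,_,+1)
state=p0 head=2 tape=__[_]1211   (p0,_)→(p1,_,+1)
state=p1 head=3 tape=___[1]211   (p1,1)→(p0,2,-1)
state=p0 head=2 tape=__[_]2211
After 8 steps: state p0, head at 2, tape 2211.

state p0, head at 2, tape 2211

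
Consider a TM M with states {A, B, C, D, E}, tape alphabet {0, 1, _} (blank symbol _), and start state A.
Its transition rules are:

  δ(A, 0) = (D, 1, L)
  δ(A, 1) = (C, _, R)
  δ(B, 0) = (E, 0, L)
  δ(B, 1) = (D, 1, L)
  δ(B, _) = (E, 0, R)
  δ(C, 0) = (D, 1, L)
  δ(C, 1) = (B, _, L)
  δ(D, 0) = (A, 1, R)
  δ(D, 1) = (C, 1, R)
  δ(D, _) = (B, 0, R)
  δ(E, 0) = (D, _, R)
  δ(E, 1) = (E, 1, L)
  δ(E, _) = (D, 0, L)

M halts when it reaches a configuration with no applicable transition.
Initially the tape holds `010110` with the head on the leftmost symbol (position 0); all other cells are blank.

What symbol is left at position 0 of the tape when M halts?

_

A | __[0]10110   read 0 → write 1, move L, go to D
D | _[_]110110   read _ → write 0, move R, go to B
B | _0[1]10110   read 1 → write 1, move L, go to D
D | _[0]110110   read 0 → write 1, move R, go to A
A | _1[1]10110   read 1 → write _, move R, go to C
C | _1_[1]0110   read 1 → write _, move L, go to B
B | _1[_]_0110   read _ → write 0, move R, go to E
E | _10[_]0110   read _ → write 0, move L, go to D
D | _1[0]00110   read 0 → write 1, move R, go to A
A | _11[0]0110   read 0 → write 1, move L, go to D
D | _1[1]10110   read 1 → write 1, move R, go to C
C | _11[1]0110   read 1 → write _, move L, go to B
B | _1[1]_0110   read 1 → write 1, move L, go to D
D | _[1]1_0110   read 1 → write 1, move R, go to C
C | _1[1]_0110   read 1 → write _, move L, go to B
B | _[1]__0110   read 1 → write 1, move L, go to D
D | [_]1__0110   read _ → write 0, move R, go to B
B | 0[1]__0110   read 1 → write 1, move L, go to D
D | [0]1__0110   read 0 → write 1, move R, go to A
A | 1[1]__0110   read 1 → write _, move R, go to C
C | 1_[_]_0110
Cell 0 holds _ when M halts.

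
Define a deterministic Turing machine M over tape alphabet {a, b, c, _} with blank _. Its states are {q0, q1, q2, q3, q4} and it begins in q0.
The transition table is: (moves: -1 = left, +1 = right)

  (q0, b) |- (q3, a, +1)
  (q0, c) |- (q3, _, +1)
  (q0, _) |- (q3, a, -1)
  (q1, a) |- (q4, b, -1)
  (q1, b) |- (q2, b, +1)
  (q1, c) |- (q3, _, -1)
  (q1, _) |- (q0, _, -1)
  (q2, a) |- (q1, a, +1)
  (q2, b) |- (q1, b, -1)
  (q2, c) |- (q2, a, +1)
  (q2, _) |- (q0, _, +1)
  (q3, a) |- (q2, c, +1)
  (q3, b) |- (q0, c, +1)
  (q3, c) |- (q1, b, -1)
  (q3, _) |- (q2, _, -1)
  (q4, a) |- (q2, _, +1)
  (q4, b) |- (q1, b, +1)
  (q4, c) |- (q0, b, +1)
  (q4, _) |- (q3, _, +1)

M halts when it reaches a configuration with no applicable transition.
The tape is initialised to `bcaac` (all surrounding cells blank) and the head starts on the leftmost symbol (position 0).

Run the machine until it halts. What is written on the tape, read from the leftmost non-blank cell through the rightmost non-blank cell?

caca_a

q0 | _[b]caac_   read b → write a, move +1, go to q3
q3 | _a[c]aac_   read c → write b, move -1, go to q1
q1 | _[a]baac_   read a → write b, move -1, go to q4
q4 | [_]bbaac_   read _ → write _, move +1, go to q3
q3 | _[b]baac_   read b → write c, move +1, go to q0
q0 | _c[b]aac_   read b → write a, move +1, go to q3
q3 | _ca[a]ac_   read a → write c, move +1, go to q2
q2 | _cac[a]c_   read a → write a, move +1, go to q1
q1 | _caca[c]_   read c → write _, move -1, go to q3
q3 | _cac[a]__   read a → write c, move +1, go to q2
q2 | _cacc[_]_   read _ → write _, move +1, go to q0
q0 | _cacc_[_]   read _ → write a, move -1, go to q3
q3 | _cacc[_]a   read _ → write _, move -1, go to q2
q2 | _cac[c]_a   read c → write a, move +1, go to q2
q2 | _caca[_]a   read _ → write _, move +1, go to q0
q0 | _caca_[a]
The non-blank tape span at halt is caca_a.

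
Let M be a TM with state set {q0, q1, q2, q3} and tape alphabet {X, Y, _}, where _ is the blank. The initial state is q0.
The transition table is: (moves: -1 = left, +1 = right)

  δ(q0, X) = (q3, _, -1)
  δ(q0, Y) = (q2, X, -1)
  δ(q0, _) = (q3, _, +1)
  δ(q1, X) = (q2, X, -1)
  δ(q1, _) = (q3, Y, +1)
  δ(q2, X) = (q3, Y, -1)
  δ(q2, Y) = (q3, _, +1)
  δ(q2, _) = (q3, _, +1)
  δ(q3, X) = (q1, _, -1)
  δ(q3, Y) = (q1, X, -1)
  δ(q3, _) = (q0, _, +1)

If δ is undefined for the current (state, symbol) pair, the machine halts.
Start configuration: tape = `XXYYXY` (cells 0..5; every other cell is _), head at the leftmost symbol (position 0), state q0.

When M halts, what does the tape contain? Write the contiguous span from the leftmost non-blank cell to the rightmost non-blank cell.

q0 | _[X]XYYXY   read X → write _, move -1, go to q3
q3 | [_]_XYYXY   read _ → write _, move +1, go to q0
q0 | _[_]XYYXY   read _ → write _, move +1, go to q3
q3 | __[X]YYXY   read X → write _, move -1, go to q1
q1 | _[_]_YYXY   read _ → write Y, move +1, go to q3
q3 | _Y[_]YYXY   read _ → write _, move +1, go to q0
q0 | _Y_[Y]YXY   read Y → write X, move -1, go to q2
q2 | _Y[_]XYXY   read _ → write _, move +1, go to q3
q3 | _Y_[X]YXY   read X → write _, move -1, go to q1
q1 | _Y[_]_YXY   read _ → write Y, move +1, go to q3
q3 | _YY[_]YXY   read _ → write _, move +1, go to q0
q0 | _YY_[Y]XY   read Y → write X, move -1, go to q2
q2 | _YY[_]XXY   read _ → write _, move +1, go to q3
q3 | _YY_[X]XY   read X → write _, move -1, go to q1
q1 | _YY[_]_XY   read _ → write Y, move +1, go to q3
q3 | _YYY[_]XY   read _ → write _, move +1, go to q0
q0 | _YYY_[X]Y   read X → write _, move -1, go to q3
q3 | _YYY[_]_Y   read _ → write _, move +1, go to q0
q0 | _YYY_[_]Y   read _ → write _, move +1, go to q3
q3 | _YYY__[Y]   read Y → write X, move -1, go to q1
q1 | _YYY_[_]X   read _ → write Y, move +1, go to q3
q3 | _YYY_Y[X]   read X → write _, move -1, go to q1
q1 | _YYY_[Y]_
The non-blank tape span at halt is YYY_Y.

YYY_Y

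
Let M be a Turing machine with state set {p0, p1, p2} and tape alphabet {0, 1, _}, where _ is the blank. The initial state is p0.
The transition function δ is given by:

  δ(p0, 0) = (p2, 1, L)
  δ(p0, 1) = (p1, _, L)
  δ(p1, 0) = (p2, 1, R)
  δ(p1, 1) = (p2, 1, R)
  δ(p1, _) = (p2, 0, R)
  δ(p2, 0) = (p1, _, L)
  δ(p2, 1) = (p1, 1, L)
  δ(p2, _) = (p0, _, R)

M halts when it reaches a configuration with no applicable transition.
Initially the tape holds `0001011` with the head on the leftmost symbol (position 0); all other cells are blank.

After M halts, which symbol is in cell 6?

p0 | _[0]001011_   read 0 → write 1, move L, go to p2
p2 | [_]1001011_   read _ → write _, move R, go to p0
p0 | _[1]001011_   read 1 → write _, move L, go to p1
p1 | [_]_001011_   read _ → write 0, move R, go to p2
p2 | 0[_]001011_   read _ → write _, move R, go to p0
p0 | 0_[0]01011_   read 0 → write 1, move L, go to p2
p2 | 0[_]101011_   read _ → write _, move R, go to p0
p0 | 0_[1]01011_   read 1 → write _, move L, go to p1
p1 | 0[_]_01011_   read _ → write 0, move R, go to p2
p2 | 00[_]01011_   read _ → write _, move R, go to p0
p0 | 00_[0]1011_   read 0 → write 1, move L, go to p2
p2 | 00[_]11011_   read _ → write _, move R, go to p0
p0 | 00_[1]1011_   read 1 → write _, move L, go to p1
p1 | 00[_]_1011_   read _ → write 0, move R, go to p2
p2 | 000[_]1011_   read _ → write _, move R, go to p0
p0 | 000_[1]011_   read 1 → write _, move L, go to p1
p1 | 000[_]_011_   read _ → write 0, move R, go to p2
p2 | 0000[_]011_   read _ → write _, move R, go to p0
p0 | 0000_[0]11_   read 0 → write 1, move L, go to p2
p2 | 0000[_]111_   read _ → write _, move R, go to p0
p0 | 0000_[1]11_   read 1 → write _, move L, go to p1
p1 | 0000[_]_11_   read _ → write 0, move R, go to p2
p2 | 00000[_]11_   read _ → write _, move R, go to p0
p0 | 00000_[1]1_   read 1 → write _, move L, go to p1
p1 | 00000[_]_1_   read _ → write 0, move R, go to p2
p2 | 000000[_]1_   read _ → write _, move R, go to p0
p0 | 000000_[1]_   read 1 → write _, move L, go to p1
p1 | 000000[_]__   read _ → write 0, move R, go to p2
p2 | 0000000[_]_   read _ → write _, move R, go to p0
p0 | 0000000_[_]
Cell 6 holds _ when M halts.

_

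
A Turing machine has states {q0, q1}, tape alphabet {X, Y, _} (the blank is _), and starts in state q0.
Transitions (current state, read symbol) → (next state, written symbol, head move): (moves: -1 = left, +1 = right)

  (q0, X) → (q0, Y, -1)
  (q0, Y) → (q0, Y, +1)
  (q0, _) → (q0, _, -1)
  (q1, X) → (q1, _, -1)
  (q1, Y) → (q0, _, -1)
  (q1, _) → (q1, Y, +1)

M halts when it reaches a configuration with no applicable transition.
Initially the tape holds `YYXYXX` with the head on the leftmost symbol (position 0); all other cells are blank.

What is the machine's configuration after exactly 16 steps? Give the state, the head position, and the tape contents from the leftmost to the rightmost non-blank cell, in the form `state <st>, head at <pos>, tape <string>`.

state q0, head at 6, tape YYYYYY

state=q0 head=0 tape=[Y]YXYXX_   (q0,Y)→(q0,Y,+1)
state=q0 head=1 tape=Y[Y]XYXX_   (q0,Y)→(q0,Y,+1)
state=q0 head=2 tape=YY[X]YXX_   (q0,X)→(q0,Y,-1)
state=q0 head=1 tape=Y[Y]YYXX_   (q0,Y)→(q0,Y,+1)
state=q0 head=2 tape=YY[Y]YXX_   (q0,Y)→(q0,Y,+1)
state=q0 head=3 tape=YYY[Y]XX_   (q0,Y)→(q0,Y,+1)
state=q0 head=4 tape=YYYY[X]X_   (q0,X)→(q0,Y,-1)
state=q0 head=3 tape=YYY[Y]YX_   (q0,Y)→(q0,Y,+1)
state=q0 head=4 tape=YYYY[Y]X_   (q0,Y)→(q0,Y,+1)
state=q0 head=5 tape=YYYYY[X]_   (q0,X)→(q0,Y,-1)
state=q0 head=4 tape=YYYY[Y]Y_   (q0,Y)→(q0,Y,+1)
state=q0 head=5 tape=YYYYY[Y]_   (q0,Y)→(q0,Y,+1)
state=q0 head=6 tape=YYYYYY[_]   (q0,_)→(q0,_,-1)
state=q0 head=5 tape=YYYYY[Y]_   (q0,Y)→(q0,Y,+1)
state=q0 head=6 tape=YYYYYY[_]   (q0,_)→(q0,_,-1)
state=q0 head=5 tape=YYYYY[Y]_   (q0,Y)→(q0,Y,+1)
state=q0 head=6 tape=YYYYYY[_]
After 16 steps: state q0, head at 6, tape YYYYYY.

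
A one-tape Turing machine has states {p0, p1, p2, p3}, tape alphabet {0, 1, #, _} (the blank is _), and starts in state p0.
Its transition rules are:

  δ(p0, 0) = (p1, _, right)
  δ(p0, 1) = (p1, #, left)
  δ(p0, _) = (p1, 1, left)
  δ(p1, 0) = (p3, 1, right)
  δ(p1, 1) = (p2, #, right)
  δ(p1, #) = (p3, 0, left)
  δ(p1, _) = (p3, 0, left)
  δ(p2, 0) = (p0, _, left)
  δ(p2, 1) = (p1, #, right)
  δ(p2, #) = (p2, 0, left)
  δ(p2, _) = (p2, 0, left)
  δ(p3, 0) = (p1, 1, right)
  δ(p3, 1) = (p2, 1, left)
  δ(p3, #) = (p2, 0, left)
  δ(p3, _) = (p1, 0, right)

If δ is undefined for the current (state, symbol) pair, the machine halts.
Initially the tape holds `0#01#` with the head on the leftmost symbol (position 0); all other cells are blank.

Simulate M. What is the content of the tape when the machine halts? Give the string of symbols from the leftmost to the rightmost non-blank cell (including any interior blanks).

01###

p0 | [0]#01#_   read 0 → write _, move right, go to p1
p1 | _[#]01#_   read # → write 0, move left, go to p3
p3 | [_]001#_   read _ → write 0, move right, go to p1
p1 | 0[0]01#_   read 0 → write 1, move right, go to p3
p3 | 01[0]1#_   read 0 → write 1, move right, go to p1
p1 | 011[1]#_   read 1 → write #, move right, go to p2
p2 | 011#[#]_   read # → write 0, move left, go to p2
p2 | 011[#]0_   read # → write 0, move left, go to p2
p2 | 01[1]00_   read 1 → write #, move right, go to p1
p1 | 01#[0]0_   read 0 → write 1, move right, go to p3
p3 | 01#1[0]_   read 0 → write 1, move right, go to p1
p1 | 01#11[_]   read _ → write 0, move left, go to p3
p3 | 01#1[1]0   read 1 → write 1, move left, go to p2
p2 | 01#[1]10   read 1 → write #, move right, go to p1
p1 | 01##[1]0   read 1 → write #, move right, go to p2
p2 | 01###[0]   read 0 → write _, move left, go to p0
p0 | 01##[#]_
The non-blank tape span at halt is 01###.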